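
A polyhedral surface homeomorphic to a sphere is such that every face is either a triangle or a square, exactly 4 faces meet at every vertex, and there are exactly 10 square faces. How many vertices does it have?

16

Let x be the number of triangles; then F = 10 + x.
Edge–face incidences: 2E = 4·10 + 3·x = 40 + 3x.
Every vertex has degree 4, so 4V = 2E.
Euler: V − E + F = 2 ⇒ (2E)/4 − E + (10 + x) = 2.
Multiply by 8: 2·(2E) − 4·(2E) + 8·(10 + x) = 16, i.e. 80 + 8x − 2·(40 + 3x) = 16.
Collecting terms: 2x = 16, so x = 8.
Then 2E = 40 + 3·8 = 64, so E = 32, V = 2E/4 = 16, F = 10 + 8 = 18.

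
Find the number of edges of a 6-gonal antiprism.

An antiprism on an n-gon has two n-gon caps and 2n triangles: V = 2·6 = 12, E = 4·6 = 24, F = 2·6 + 2 = 14.
Check: V − E + F = 12 − 24 + 14 = 2.

24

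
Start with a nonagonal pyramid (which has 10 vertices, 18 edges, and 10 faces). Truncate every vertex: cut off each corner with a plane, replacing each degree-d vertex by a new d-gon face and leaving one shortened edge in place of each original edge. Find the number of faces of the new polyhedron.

20

Truncation replaces each original edge-end by a new vertex, so V′ = 2E = 36.
Each original edge survives, and each old vertex of degree d contributes d new edges; summing degrees gives Σd = 2E, so E′ = E + 2E = 3E = 54.
Each original face survives and each original vertex becomes one new face: F′ = F + V = 20.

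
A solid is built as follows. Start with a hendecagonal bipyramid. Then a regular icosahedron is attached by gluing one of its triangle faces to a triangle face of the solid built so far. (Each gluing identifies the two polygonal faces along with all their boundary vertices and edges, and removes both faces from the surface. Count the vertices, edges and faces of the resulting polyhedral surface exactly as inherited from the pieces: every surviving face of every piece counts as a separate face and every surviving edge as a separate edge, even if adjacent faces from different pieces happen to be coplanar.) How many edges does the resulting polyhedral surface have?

A hendecagonal bipyramid: V=13, E=33, F=22.
Attach a regular icosahedron (V=12, E=30, F=20) along a 3-gon: merge 3 vertices and 3 edges, delete both glued faces → V=22, E=60, F=40.
Check: V − E + F = 22 − 60 + 40 = 2.

60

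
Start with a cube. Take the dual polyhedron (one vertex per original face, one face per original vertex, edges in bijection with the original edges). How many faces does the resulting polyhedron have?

8

The base solid has V = 8, E = 12, F = 6.
The dual swaps V and F and preserves E: V′ = F = 6, E′ = E = 12, F′ = V = 8.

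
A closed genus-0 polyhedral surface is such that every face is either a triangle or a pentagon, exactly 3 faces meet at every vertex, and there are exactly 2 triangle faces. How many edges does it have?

18

Let x be the number of pentagons; then F = 2 + x.
Edge–face incidences: 2E = 3·2 + 5·x = 6 + 5x.
Every vertex has degree 3, so 3V = 2E.
Euler: V − E + F = 2 ⇒ (2E)/3 − E + (2 + x) = 2.
Multiply by 6: 2·(2E) − 3·(2E) + 6·(2 + x) = 12, i.e. 12 + 6x − (6 + 5x) = 12.
Collecting terms: x + 6 = 12, so x = 6.
Then 2E = 6 + 5·6 = 36, so E = 18, V = 2E/3 = 12, F = 2 + 6 = 8.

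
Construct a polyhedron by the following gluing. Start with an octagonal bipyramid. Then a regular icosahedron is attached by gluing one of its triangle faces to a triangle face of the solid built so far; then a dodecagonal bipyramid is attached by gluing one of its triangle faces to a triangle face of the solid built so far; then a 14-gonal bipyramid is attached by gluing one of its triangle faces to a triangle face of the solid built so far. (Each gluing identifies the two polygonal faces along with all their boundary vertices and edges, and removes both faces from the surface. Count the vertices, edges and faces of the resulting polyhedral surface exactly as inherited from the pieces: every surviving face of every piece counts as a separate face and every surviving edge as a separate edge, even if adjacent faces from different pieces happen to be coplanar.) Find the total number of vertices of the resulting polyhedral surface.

43

An octagonal bipyramid: V=10, E=24, F=16.
Attach a regular icosahedron (V=12, E=30, F=20) along a 3-gon: merge 3 vertices and 3 edges, delete both glued faces → V=19, E=51, F=34.
Attach a dodecagonal bipyramid (V=14, E=36, F=24) along a 3-gon: merge 3 vertices and 3 edges, delete both glued faces → V=30, E=84, F=56.
Attach a 14-gonal bipyramid (V=16, E=42, F=28) along a 3-gon: merge 3 vertices and 3 edges, delete both glued faces → V=43, E=123, F=82.
Check: V − E + F = 43 − 123 + 82 = 2.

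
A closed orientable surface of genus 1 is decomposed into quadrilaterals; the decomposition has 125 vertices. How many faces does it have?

125

χ = 2 − 2·1 = 0, and every face is a square so 4F = 2E.
V − E + F = 0 with E = 4F/2 gives 125 − (4/2 − 1)·F = 0, so F = 125 and E = 250.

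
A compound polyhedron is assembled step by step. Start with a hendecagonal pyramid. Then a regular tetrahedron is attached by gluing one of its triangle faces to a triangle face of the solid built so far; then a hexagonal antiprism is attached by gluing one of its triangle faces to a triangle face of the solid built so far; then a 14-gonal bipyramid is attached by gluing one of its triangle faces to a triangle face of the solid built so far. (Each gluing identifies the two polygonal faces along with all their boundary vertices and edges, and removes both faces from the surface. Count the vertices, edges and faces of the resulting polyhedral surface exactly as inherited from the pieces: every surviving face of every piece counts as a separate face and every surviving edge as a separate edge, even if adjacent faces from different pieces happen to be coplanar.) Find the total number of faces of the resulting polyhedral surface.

A hendecagonal pyramid: V=12, E=22, F=12.
Attach a regular tetrahedron (V=4, E=6, F=4) along a 3-gon: merge 3 vertices and 3 edges, delete both glued faces → V=13, E=25, F=14.
Attach a hexagonal antiprism (V=12, E=24, F=14) along a 3-gon: merge 3 vertices and 3 edges, delete both glued faces → V=22, E=46, F=26.
Attach a 14-gonal bipyramid (V=16, E=42, F=28) along a 3-gon: merge 3 vertices and 3 edges, delete both glued faces → V=35, E=85, F=52.
Check: V − E + F = 35 − 85 + 52 = 2.

52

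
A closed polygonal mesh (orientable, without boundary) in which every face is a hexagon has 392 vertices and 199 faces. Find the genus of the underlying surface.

Every face is a hexagon, so 2E = 6·199 = 1194, giving E = 597.
χ = V − E + F = 392 − 597 + 199 = -6.
For a closed orientable surface χ = 2 − 2g, so g = (2 − (-6))/2 = 4.

4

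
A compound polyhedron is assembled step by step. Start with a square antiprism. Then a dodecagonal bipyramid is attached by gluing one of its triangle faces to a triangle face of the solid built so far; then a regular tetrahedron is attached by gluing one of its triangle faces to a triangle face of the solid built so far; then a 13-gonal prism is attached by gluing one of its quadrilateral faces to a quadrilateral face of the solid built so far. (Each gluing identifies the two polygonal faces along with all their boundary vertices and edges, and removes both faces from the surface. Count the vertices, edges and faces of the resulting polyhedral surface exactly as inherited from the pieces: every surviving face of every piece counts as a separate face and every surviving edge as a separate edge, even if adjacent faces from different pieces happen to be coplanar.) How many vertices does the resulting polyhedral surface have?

A square antiprism: V=8, E=16, F=10.
Attach a dodecagonal bipyramid (V=14, E=36, F=24) along a 3-gon: merge 3 vertices and 3 edges, delete both glued faces → V=19, E=49, F=32.
Attach a regular tetrahedron (V=4, E=6, F=4) along a 3-gon: merge 3 vertices and 3 edges, delete both glued faces → V=20, E=52, F=34.
Attach a 13-gonal prism (V=26, E=39, F=15) along a 4-gon: merge 4 vertices and 4 edges, delete both glued faces → V=42, E=87, F=47.
Check: V − E + F = 42 − 87 + 47 = 2.

42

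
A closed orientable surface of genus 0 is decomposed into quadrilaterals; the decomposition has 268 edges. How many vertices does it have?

χ = 2 − 2·0 = 2, and every face is a square so 4F = 2E.
F = 2E/4 = 134. Then V = 2 + E − F = 2 + 268 − 134 = 136.

136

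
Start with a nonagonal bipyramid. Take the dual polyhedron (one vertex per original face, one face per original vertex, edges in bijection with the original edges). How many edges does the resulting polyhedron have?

27

The base solid has V = 11, E = 27, F = 18.
The dual swaps V and F and preserves E: V′ = F = 18, E′ = E = 27, F′ = V = 11.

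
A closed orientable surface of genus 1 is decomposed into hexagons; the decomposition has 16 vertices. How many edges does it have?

χ = 2 − 2·1 = 0, and every face is a hexagon so 6F = 2E.
V − E + F = 0 with E = 6F/2 gives 16 − (6/2 − 1)·F = 0, so F = 8 and E = 24.

24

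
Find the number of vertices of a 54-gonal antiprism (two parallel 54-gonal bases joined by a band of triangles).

An antiprism on an n-gon has two n-gon caps and 2n triangles: V = 2·54 = 108, E = 4·54 = 216, F = 2·54 + 2 = 110.

108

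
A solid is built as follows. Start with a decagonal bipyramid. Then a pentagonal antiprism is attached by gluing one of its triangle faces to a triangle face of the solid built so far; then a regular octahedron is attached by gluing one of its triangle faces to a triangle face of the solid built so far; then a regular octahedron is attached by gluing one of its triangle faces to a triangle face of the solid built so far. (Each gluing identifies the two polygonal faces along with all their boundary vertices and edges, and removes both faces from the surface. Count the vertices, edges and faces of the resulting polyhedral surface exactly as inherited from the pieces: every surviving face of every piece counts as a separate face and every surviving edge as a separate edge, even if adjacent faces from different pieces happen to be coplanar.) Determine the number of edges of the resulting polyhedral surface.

A decagonal bipyramid: V=12, E=30, F=20.
Attach a pentagonal antiprism (V=10, E=20, F=12) along a 3-gon: merge 3 vertices and 3 edges, delete both glued faces → V=19, E=47, F=30.
Attach a regular octahedron (V=6, E=12, F=8) along a 3-gon: merge 3 vertices and 3 edges, delete both glued faces → V=22, E=56, F=36.
Attach a regular octahedron (V=6, E=12, F=8) along a 3-gon: merge 3 vertices and 3 edges, delete both glued faces → V=25, E=65, F=42.
Check: V − E + F = 25 − 65 + 42 = 2.

65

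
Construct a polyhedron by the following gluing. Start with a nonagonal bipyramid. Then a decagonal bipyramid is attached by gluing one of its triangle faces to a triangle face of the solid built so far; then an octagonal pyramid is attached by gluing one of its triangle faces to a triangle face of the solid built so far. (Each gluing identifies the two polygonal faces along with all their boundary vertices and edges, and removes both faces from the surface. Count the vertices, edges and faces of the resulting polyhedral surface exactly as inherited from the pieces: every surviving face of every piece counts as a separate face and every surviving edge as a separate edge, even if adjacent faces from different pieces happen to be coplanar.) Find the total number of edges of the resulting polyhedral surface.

A nonagonal bipyramid: V=11, E=27, F=18.
Attach a decagonal bipyramid (V=12, E=30, F=20) along a 3-gon: merge 3 vertices and 3 edges, delete both glued faces → V=20, E=54, F=36.
Attach an octagonal pyramid (V=9, E=16, F=9) along a 3-gon: merge 3 vertices and 3 edges, delete both glued faces → V=26, E=67, F=43.
Check: V − E + F = 26 − 67 + 43 = 2.

67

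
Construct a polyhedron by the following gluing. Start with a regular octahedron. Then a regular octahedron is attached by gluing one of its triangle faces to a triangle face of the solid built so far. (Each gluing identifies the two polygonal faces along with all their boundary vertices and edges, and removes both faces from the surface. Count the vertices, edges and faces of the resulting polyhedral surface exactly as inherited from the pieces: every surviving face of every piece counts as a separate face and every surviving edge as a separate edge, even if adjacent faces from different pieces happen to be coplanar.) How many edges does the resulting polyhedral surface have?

A regular octahedron: V=6, E=12, F=8.
Attach a regular octahedron (V=6, E=12, F=8) along a 3-gon: merge 3 vertices and 3 edges, delete both glued faces → V=9, E=21, F=14.
Check: V − E + F = 9 − 21 + 14 = 2.

21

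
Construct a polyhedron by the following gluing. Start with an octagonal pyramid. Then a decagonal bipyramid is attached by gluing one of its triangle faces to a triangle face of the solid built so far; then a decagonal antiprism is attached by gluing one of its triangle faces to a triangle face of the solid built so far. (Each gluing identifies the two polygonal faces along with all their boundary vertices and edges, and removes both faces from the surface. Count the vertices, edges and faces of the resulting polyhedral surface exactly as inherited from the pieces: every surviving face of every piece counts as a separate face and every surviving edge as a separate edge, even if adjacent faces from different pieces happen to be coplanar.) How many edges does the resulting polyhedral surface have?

An octagonal pyramid: V=9, E=16, F=9.
Attach a decagonal bipyramid (V=12, E=30, F=20) along a 3-gon: merge 3 vertices and 3 edges, delete both glued faces → V=18, E=43, F=27.
Attach a decagonal antiprism (V=20, E=40, F=22) along a 3-gon: merge 3 vertices and 3 edges, delete both glued faces → V=35, E=80, F=47.
Check: V − E + F = 35 − 80 + 47 = 2.

80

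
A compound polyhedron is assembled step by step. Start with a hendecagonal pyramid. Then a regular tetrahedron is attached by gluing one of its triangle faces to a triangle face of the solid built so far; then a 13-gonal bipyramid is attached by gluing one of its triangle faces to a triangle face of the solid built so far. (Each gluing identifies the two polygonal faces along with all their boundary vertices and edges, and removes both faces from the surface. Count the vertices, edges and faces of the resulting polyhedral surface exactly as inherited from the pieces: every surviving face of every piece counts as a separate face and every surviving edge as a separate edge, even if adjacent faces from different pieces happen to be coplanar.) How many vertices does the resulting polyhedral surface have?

25

A hendecagonal pyramid: V=12, E=22, F=12.
Attach a regular tetrahedron (V=4, E=6, F=4) along a 3-gon: merge 3 vertices and 3 edges, delete both glued faces → V=13, E=25, F=14.
Attach a 13-gonal bipyramid (V=15, E=39, F=26) along a 3-gon: merge 3 vertices and 3 edges, delete both glued faces → V=25, E=61, F=38.
Check: V − E + F = 25 − 61 + 38 = 2.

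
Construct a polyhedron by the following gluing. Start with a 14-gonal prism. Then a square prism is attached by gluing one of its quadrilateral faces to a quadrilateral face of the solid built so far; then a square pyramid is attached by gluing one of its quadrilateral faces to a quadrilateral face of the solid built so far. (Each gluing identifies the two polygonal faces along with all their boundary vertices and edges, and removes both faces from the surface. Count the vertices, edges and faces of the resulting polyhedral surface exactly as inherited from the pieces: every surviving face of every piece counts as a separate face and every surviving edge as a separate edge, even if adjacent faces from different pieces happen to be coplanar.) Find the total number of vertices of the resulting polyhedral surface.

A 14-gonal prism: V=28, E=42, F=16.
Attach a square prism (V=8, E=12, F=6) along a 4-gon: merge 4 vertices and 4 edges, delete both glued faces → V=32, E=50, F=20.
Attach a square pyramid (V=5, E=8, F=5) along a 4-gon: merge 4 vertices and 4 edges, delete both glued faces → V=33, E=54, F=23.
Check: V − E + F = 33 − 54 + 23 = 2.

33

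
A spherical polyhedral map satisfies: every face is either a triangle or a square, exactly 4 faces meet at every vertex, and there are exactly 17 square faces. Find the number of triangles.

Let x be the number of triangles; then F = 17 + x.
Edge–face incidences: 2E = 4·17 + 3·x = 68 + 3x.
Every vertex has degree 4, so 4V = 2E.
Euler: V − E + F = 2 ⇒ (2E)/4 − E + (17 + x) = 2.
Multiply by 8: 2·(2E) − 4·(2E) + 8·(17 + x) = 16, i.e. 136 + 8x − 2·(68 + 3x) = 16.
Collecting terms: 2x = 16, so x = 8.
Then 2E = 68 + 3·8 = 92, so E = 46, V = 2E/4 = 23, F = 17 + 8 = 25.

8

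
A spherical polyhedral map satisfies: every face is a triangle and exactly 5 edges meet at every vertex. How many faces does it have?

20

Each face has 3 edges and each edge borders two faces, so 2E = 3F.
Each vertex has degree 5, so 5V = 2E and hence V = 3F/5.
Euler: V − E + F = 2 ⇒ (3F/5) − (3F/2) + F = 2.
Multiply by 10: (6 − 15 + 10)F = 20, i.e. 1F = 20.
So F = 20, E = 3·20/2 = 30, V = 3·20/5 = 12.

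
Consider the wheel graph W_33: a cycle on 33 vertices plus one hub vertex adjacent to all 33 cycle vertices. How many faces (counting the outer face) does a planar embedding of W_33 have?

W_33 has V = 33 + 1 = 34 vertices and E = 2·33 = 66 edges.
By Euler's formula F = 2 − V + E = 2 − 34 + 66 = 34.

34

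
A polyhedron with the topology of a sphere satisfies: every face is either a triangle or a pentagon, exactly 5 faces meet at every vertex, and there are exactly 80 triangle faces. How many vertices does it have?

Let x be the number of pentagons; then F = 80 + x.
Edge–face incidences: 2E = 3·80 + 5·x = 240 + 5x.
Every vertex has degree 5, so 5V = 2E.
Euler: V − E + F = 2 ⇒ (2E)/5 − E + (80 + x) = 2.
Multiply by 10: 2·(2E) − 5·(2E) + 10·(80 + x) = 20, i.e. 800 + 10x − 3·(240 + 5x) = 20.
Collecting terms: −5x + 80 = 20, so −5x = −60, so x = 12.
Then 2E = 240 + 5·12 = 300, so E = 150, V = 2E/5 = 60, F = 80 + 12 = 92.

60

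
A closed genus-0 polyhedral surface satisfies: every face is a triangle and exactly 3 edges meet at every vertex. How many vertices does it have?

Each face has 3 edges and each edge borders two faces, so 2E = 3F.
Each vertex has degree 3, so 3V = 2E and hence V = 3F/3.
Euler: V − E + F = 2 ⇒ (3F/3) − (3F/2) + F = 2.
Multiply by 6: (6 − 9 + 6)F = 12, i.e. 3F = 12.
So F = 4, E = 3·4/2 = 6, V = 3·4/3 = 4.

4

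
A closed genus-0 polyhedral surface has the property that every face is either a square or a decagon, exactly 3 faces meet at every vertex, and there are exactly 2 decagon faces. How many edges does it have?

Let x be the number of squares; then F = 2 + x.
Edge–face incidences: 2E = 10·2 + 4·x = 20 + 4x.
Every vertex has degree 3, so 3V = 2E.
Euler: V − E + F = 2 ⇒ (2E)/3 − E + (2 + x) = 2.
Multiply by 6: 2·(2E) − 3·(2E) + 6·(2 + x) = 12, i.e. 12 + 6x − (20 + 4x) = 12.
Collecting terms: 2x − 8 = 12, so 2x = 20, so x = 10.
Then 2E = 20 + 4·10 = 60, so E = 30, V = 2E/3 = 20, F = 2 + 10 = 12.

30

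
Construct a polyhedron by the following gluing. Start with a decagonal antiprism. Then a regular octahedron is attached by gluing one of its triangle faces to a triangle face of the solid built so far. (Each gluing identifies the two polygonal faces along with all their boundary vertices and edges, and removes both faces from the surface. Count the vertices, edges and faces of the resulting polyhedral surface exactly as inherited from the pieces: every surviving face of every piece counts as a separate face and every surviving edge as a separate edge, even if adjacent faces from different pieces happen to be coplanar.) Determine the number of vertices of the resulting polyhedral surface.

A decagonal antiprism: V=20, E=40, F=22.
Attach a regular octahedron (V=6, E=12, F=8) along a 3-gon: merge 3 vertices and 3 edges, delete both glued faces → V=23, E=49, F=28.
Check: V − E + F = 23 − 49 + 28 = 2.

23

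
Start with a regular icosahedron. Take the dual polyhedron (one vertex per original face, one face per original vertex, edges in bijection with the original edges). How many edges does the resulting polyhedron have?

The base solid has V = 12, E = 30, F = 20.
The dual swaps V and F and preserves E: V′ = F = 20, E′ = E = 30, F′ = V = 12.

30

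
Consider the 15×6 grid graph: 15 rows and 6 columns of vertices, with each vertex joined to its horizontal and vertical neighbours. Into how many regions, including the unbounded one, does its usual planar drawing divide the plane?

The grid has V = 15·6 = 90 vertices and E = 15·5 + 6·14 = 159 edges.
F = 2 − V + E = 2 − 90 + 159 = 71.

71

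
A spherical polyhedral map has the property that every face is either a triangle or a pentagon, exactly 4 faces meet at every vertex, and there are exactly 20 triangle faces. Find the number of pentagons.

Let x be the number of pentagons; then F = 20 + x.
Edge–face incidences: 2E = 3·20 + 5·x = 60 + 5x.
Every vertex has degree 4, so 4V = 2E.
Euler: V − E + F = 2 ⇒ (2E)/4 − E + (20 + x) = 2.
Multiply by 8: 2·(2E) − 4·(2E) + 8·(20 + x) = 16, i.e. 160 + 8x − 2·(60 + 5x) = 16.
Collecting terms: −2x + 40 = 16, so −2x = −24, so x = 12.
Then 2E = 60 + 5·12 = 120, so E = 60, V = 2E/4 = 30, F = 20 + 12 = 32.

12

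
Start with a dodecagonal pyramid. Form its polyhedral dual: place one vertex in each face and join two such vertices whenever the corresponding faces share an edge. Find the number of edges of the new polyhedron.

24

The base solid has V = 13, E = 24, F = 13.
The dual swaps V and F and preserves E: V′ = F = 13, E′ = E = 24, F′ = V = 13.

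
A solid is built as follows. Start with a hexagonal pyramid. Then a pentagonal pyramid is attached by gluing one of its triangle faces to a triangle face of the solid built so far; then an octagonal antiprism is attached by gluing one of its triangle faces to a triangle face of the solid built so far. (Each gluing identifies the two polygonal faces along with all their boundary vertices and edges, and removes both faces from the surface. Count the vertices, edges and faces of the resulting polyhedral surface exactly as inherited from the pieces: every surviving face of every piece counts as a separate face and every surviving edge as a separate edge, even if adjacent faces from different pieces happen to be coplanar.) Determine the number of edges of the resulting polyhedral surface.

A hexagonal pyramid: V=7, E=12, F=7.
Attach a pentagonal pyramid (V=6, E=10, F=6) along a 3-gon: merge 3 vertices and 3 edges, delete both glued faces → V=10, E=19, F=11.
Attach an octagonal antiprism (V=16, E=32, F=18) along a 3-gon: merge 3 vertices and 3 edges, delete both glued faces → V=23, E=48, F=27.
Check: V − E + F = 23 − 48 + 27 = 2.

48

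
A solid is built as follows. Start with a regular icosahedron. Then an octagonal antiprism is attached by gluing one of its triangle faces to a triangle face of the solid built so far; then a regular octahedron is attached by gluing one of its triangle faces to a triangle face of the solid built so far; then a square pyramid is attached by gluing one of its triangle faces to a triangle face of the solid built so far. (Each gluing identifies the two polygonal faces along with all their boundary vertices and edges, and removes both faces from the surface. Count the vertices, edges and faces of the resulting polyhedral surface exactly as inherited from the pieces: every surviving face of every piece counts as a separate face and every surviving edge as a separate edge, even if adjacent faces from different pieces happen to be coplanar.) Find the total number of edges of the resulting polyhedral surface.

A regular icosahedron: V=12, E=30, F=20.
Attach an octagonal antiprism (V=16, E=32, F=18) along a 3-gon: merge 3 vertices and 3 edges, delete both glued faces → V=25, E=59, F=36.
Attach a regular octahedron (V=6, E=12, F=8) along a 3-gon: merge 3 vertices and 3 edges, delete both glued faces → V=28, E=68, F=42.
Attach a square pyramid (V=5, E=8, F=5) along a 3-gon: merge 3 vertices and 3 edges, delete both glued faces → V=30, E=73, F=45.
Check: V − E + F = 30 − 73 + 45 = 2.

73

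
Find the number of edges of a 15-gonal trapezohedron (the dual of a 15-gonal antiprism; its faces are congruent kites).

The n-trapezohedron (dual of the n-antiprism) has V = 2·15 + 2 = 32, E = 4·15 = 60, F = 2·15 = 30.
Check: V − E + F = 32 − 60 + 30 = 2.

60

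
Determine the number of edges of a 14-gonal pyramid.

28

A pyramid on an n-gon base has one n-gon and n triangles: V = 14 + 1 = 15, E = 2·14 = 28, F = 14 + 1 = 15.
Check: V − E + F = 15 − 28 + 15 = 2.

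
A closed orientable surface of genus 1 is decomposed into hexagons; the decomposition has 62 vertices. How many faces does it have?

31

χ = 2 − 2·1 = 0, and every face is a hexagon so 6F = 2E.
V − E + F = 0 with E = 6F/2 gives 62 − (6/2 − 1)·F = 0, so F = 31 and E = 93.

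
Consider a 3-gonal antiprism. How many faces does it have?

8

An antiprism on an n-gon has two n-gon caps and 2n triangles: V = 2·3 = 6, E = 4·3 = 12, F = 2·3 + 2 = 8.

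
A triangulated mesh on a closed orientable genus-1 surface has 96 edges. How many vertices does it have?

χ = 2 − 2·1 = 0, and every face is a triangle so 3F = 2E.
F = 2E/3 = 64. Then V = 0 + E − F = 0 + 96 − 64 = 32.

32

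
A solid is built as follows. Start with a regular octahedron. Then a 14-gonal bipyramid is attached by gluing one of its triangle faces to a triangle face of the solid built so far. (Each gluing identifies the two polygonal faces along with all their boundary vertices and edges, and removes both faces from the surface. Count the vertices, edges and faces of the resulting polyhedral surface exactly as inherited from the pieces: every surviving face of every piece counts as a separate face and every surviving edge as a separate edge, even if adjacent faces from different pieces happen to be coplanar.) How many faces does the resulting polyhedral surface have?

34

A regular octahedron: V=6, E=12, F=8.
Attach a 14-gonal bipyramid (V=16, E=42, F=28) along a 3-gon: merge 3 vertices and 3 edges, delete both glued faces → V=19, E=51, F=34.
Check: V − E + F = 19 − 51 + 34 = 2.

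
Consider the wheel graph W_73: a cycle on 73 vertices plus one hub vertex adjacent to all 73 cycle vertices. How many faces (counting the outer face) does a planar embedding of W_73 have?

W_73 has V = 73 + 1 = 74 vertices and E = 2·73 = 146 edges.
By Euler's formula F = 2 − V + E = 2 − 74 + 146 = 74.

74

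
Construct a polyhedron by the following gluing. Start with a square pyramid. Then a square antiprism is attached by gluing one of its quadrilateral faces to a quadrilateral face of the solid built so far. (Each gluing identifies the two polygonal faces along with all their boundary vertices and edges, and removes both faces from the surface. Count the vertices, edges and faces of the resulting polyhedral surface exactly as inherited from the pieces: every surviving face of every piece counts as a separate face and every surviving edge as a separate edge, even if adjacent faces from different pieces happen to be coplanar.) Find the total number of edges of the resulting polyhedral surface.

A square pyramid: V=5, E=8, F=5.
Attach a square antiprism (V=8, E=16, F=10) along a 4-gon: merge 4 vertices and 4 edges, delete both glued faces → V=9, E=20, F=13.
Check: V − E + F = 9 − 20 + 13 = 2.

20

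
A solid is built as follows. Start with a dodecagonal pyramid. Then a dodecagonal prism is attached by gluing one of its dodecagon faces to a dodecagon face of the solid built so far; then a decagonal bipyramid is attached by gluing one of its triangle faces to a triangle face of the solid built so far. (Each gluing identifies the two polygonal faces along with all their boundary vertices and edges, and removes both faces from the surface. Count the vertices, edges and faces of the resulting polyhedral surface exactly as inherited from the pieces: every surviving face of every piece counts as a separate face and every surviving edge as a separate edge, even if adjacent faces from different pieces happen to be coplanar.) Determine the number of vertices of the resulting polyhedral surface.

A dodecagonal pyramid: V=13, E=24, F=13.
Attach a dodecagonal prism (V=24, E=36, F=14) along a 12-gon: merge 12 vertices and 12 edges, delete both glued faces → V=25, E=48, F=25.
Attach a decagonal bipyramid (V=12, E=30, F=20) along a 3-gon: merge 3 vertices and 3 edges, delete both glued faces → V=34, E=75, F=43.
Check: V − E + F = 34 − 75 + 43 = 2.

34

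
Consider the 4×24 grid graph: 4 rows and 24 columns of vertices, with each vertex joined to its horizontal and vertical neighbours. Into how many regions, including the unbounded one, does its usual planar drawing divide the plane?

70

The grid has V = 4·24 = 96 vertices and E = 4·23 + 24·3 = 164 edges.
F = 2 − V + E = 2 − 96 + 164 = 70.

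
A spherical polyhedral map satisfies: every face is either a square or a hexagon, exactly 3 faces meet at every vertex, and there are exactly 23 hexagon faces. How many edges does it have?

Let x be the number of squares; then F = 23 + x.
Edge–face incidences: 2E = 6·23 + 4·x = 138 + 4x.
Every vertex has degree 3, so 3V = 2E.
Euler: V − E + F = 2 ⇒ (2E)/3 − E + (23 + x) = 2.
Multiply by 6: 2·(2E) − 3·(2E) + 6·(23 + x) = 12, i.e. 138 + 6x − (138 + 4x) = 12.
Collecting terms: 2x = 12, so x = 6.
Then 2E = 138 + 4·6 = 162, so E = 81, V = 2E/3 = 54, F = 23 + 6 = 29.

81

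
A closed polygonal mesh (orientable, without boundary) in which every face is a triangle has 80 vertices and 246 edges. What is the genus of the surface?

Every face is a triangle and each edge borders two faces, so 3F = 2·246, giving F = 164.
χ = V − E + F = 80 − 246 + 164 = -2.
For a closed orientable surface χ = 2 − 2g, so g = (2 − (-2))/2 = 2.

2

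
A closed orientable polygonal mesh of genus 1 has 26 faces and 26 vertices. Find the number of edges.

52

For a closed orientable surface of genus 1, χ = 2 − 2·1 = 0.
E = V + F − (0) = 26 + 26 − (0) = 52.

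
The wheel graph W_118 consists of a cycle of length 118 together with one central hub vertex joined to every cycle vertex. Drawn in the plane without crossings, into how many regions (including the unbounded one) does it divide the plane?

119

W_118 has V = 118 + 1 = 119 vertices and E = 2·118 = 236 edges.
By Euler's formula F = 2 − V + E = 2 − 119 + 236 = 119.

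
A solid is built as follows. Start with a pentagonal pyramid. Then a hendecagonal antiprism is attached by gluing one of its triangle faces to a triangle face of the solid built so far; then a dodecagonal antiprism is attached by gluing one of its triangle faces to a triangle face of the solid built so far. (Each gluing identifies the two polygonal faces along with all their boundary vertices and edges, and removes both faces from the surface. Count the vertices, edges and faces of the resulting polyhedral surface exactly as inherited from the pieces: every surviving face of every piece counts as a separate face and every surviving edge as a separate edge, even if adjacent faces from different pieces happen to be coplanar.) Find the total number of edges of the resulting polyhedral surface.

96

A pentagonal pyramid: V=6, E=10, F=6.
Attach a hendecagonal antiprism (V=22, E=44, F=24) along a 3-gon: merge 3 vertices and 3 edges, delete both glued faces → V=25, E=51, F=28.
Attach a dodecagonal antiprism (V=24, E=48, F=26) along a 3-gon: merge 3 vertices and 3 edges, delete both glued faces → V=46, E=96, F=52.
Check: V − E + F = 46 − 96 + 52 = 2.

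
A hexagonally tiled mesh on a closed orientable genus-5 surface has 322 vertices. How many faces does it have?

165

χ = 2 − 2·5 = -8, and every face is a hexagon so 6F = 2E.
V − E + F = -8 with E = 6F/2 gives 322 − (6/2 − 1)·F = -8, so F = 165 and E = 495.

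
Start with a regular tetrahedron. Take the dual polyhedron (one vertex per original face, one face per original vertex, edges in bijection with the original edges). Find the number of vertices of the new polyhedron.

4

The base solid has V = 4, E = 6, F = 4.
The dual swaps V and F and preserves E: V′ = F = 4, E′ = E = 6, F′ = V = 4.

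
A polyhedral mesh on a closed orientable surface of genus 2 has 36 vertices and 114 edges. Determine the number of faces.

76

For a closed orientable surface of genus 2, χ = 2 − 2·2 = -2.
F = -2 − V + E = -2 − 36 + 114 = 76.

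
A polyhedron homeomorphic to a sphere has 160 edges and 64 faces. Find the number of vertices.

Here V − E + F = 2.
V = 2 + E − F = 2 + 160 − 64 = 98.

98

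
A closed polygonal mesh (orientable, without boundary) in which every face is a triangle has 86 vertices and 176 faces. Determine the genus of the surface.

Every face is a triangle, so 2E = 3·176 = 528, giving E = 264.
χ = V − E + F = 86 − 264 + 176 = -2.
For a closed orientable surface χ = 2 − 2g, so g = (2 − (-2))/2 = 2.

2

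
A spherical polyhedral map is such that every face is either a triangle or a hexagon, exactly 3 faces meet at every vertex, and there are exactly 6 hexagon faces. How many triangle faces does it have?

4

Let x be the number of triangles; then F = 6 + x.
Edge–face incidences: 2E = 6·6 + 3·x = 36 + 3x.
Every vertex has degree 3, so 3V = 2E.
Euler: V − E + F = 2 ⇒ (2E)/3 − E + (6 + x) = 2.
Multiply by 6: 2·(2E) − 3·(2E) + 6·(6 + x) = 12, i.e. 36 + 6x − (36 + 3x) = 12.
Collecting terms: 3x = 12, so x = 4.
Then 2E = 36 + 3·4 = 48, so E = 24, V = 2E/3 = 16, F = 6 + 4 = 10.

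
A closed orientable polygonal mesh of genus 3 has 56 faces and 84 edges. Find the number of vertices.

24

For a closed orientable surface of genus 3, χ = 2 − 2·3 = -4.
V = -4 + E − F = -4 + 84 − 56 = 24.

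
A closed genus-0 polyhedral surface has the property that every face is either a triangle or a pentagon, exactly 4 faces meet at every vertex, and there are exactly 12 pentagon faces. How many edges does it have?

Let x be the number of triangles; then F = 12 + x.
Edge–face incidences: 2E = 5·12 + 3·x = 60 + 3x.
Every vertex has degree 4, so 4V = 2E.
Euler: V − E + F = 2 ⇒ (2E)/4 − E + (12 + x) = 2.
Multiply by 8: 2·(2E) − 4·(2E) + 8·(12 + x) = 16, i.e. 96 + 8x − 2·(60 + 3x) = 16.
Collecting terms: 2x − 24 = 16, so 2x = 40, so x = 20.
Then 2E = 60 + 3·20 = 120, so E = 60, V = 2E/4 = 30, F = 12 + 20 = 32.

60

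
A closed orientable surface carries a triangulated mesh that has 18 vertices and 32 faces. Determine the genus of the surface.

Every face is a triangle, so 2E = 3·32 = 96, giving E = 48.
χ = V − E + F = 18 − 48 + 32 = 2.
For a closed orientable surface χ = 2 − 2g, so g = (2 − (2))/2 = 0.

0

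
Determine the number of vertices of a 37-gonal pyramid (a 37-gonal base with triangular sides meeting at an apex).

38

A pyramid on an n-gon base has one n-gon and n triangles: V = 37 + 1 = 38, E = 2·37 = 74, F = 37 + 1 = 38.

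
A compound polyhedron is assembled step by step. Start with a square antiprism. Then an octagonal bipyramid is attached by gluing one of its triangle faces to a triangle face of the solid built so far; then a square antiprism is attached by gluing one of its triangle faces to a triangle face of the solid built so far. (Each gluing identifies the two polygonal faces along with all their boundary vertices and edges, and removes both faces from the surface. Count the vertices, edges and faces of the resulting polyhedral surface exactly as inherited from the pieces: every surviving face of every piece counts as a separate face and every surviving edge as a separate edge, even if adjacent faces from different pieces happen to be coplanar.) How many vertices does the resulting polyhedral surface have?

20

A square antiprism: V=8, E=16, F=10.
Attach an octagonal bipyramid (V=10, E=24, F=16) along a 3-gon: merge 3 vertices and 3 edges, delete both glued faces → V=15, E=37, F=24.
Attach a square antiprism (V=8, E=16, F=10) along a 3-gon: merge 3 vertices and 3 edges, delete both glued faces → V=20, E=50, F=32.
Check: V − E + F = 20 − 50 + 32 = 2.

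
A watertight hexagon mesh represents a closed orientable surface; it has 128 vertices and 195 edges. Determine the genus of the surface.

Every face is a hexagon and each edge borders two faces, so 6F = 2·195, giving F = 65.
χ = V − E + F = 128 − 195 + 65 = -2.
For a closed orientable surface χ = 2 − 2g, so g = (2 − (-2))/2 = 2.

2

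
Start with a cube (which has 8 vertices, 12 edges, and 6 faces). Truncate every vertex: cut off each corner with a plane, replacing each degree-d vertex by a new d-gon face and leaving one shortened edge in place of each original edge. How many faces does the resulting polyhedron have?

Truncation replaces each original edge-end by a new vertex, so V′ = 2E = 24.
Each original edge survives, and each old vertex of degree d contributes d new edges; summing degrees gives Σd = 2E, so E′ = E + 2E = 3E = 36.
Each original face survives and each original vertex becomes one new face: F′ = F + V = 14.

14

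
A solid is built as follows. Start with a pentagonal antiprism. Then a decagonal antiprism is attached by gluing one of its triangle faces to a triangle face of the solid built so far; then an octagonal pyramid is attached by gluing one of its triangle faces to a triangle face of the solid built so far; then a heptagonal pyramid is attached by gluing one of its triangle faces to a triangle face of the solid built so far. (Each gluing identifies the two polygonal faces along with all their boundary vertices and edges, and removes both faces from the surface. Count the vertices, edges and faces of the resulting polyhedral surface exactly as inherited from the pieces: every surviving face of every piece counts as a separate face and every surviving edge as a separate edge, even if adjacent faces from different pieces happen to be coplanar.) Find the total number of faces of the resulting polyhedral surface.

A pentagonal antiprism: V=10, E=20, F=12.
Attach a decagonal antiprism (V=20, E=40, F=22) along a 3-gon: merge 3 vertices and 3 edges, delete both glued faces → V=27, E=57, F=32.
Attach an octagonal pyramid (V=9, E=16, F=9) along a 3-gon: merge 3 vertices and 3 edges, delete both glued faces → V=33, E=70, F=39.
Attach a heptagonal pyramid (V=8, E=14, F=8) along a 3-gon: merge 3 vertices and 3 edges, delete both glued faces → V=38, E=81, F=45.
Check: V − E + F = 38 − 81 + 45 = 2.

45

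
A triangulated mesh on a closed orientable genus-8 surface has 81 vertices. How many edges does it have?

χ = 2 − 2·8 = -14, and every face is a triangle so 3F = 2E.
V − E + F = -14 with E = 3F/2 gives 81 − (3/2 − 1)·F = -14, so F = 190 and E = 285.

285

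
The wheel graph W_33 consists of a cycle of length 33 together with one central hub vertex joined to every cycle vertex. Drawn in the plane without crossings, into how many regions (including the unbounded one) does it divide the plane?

W_33 has V = 33 + 1 = 34 vertices and E = 2·33 = 66 edges.
By Euler's formula F = 2 − V + E = 2 − 34 + 66 = 34.

34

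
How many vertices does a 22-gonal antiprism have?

44

An antiprism on an n-gon has two n-gon caps and 2n triangles: V = 2·22 = 44, E = 4·22 = 88, F = 2·22 + 2 = 46.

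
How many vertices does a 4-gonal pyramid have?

5

A pyramid on an n-gon base has one n-gon and n triangles: V = 4 + 1 = 5, E = 2·4 = 8, F = 4 + 1 = 5.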